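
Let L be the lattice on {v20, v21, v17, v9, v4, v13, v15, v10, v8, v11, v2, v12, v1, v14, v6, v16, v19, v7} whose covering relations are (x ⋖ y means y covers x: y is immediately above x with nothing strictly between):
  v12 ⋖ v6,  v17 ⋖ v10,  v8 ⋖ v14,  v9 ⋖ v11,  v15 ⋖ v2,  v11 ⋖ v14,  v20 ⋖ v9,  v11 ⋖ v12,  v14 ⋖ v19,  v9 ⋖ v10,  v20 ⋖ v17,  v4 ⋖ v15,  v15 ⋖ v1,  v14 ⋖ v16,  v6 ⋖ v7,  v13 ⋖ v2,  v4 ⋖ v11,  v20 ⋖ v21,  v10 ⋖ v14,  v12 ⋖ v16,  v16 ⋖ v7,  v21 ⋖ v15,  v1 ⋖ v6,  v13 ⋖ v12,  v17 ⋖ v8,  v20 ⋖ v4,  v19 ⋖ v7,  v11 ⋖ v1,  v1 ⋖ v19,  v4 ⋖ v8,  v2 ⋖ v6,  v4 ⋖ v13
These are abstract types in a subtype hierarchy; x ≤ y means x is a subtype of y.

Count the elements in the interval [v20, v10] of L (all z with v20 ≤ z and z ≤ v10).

The interval [v20, v10] = {v10, v17, v20, v9}, which has 4 elements.

4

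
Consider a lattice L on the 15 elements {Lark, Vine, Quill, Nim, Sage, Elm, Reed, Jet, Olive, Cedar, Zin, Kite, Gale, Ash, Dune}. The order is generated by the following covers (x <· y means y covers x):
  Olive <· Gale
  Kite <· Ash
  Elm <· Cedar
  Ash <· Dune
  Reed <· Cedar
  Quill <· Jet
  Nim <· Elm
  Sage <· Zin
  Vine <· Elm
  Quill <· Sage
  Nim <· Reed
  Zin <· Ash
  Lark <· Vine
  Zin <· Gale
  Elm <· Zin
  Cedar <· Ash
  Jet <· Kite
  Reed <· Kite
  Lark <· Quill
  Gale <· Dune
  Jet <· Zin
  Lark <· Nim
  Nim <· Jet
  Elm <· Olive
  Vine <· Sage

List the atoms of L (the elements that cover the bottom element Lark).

The atoms are exactly the elements that cover Lark: Nim, Quill, Vine.

Nim, Quill, Vine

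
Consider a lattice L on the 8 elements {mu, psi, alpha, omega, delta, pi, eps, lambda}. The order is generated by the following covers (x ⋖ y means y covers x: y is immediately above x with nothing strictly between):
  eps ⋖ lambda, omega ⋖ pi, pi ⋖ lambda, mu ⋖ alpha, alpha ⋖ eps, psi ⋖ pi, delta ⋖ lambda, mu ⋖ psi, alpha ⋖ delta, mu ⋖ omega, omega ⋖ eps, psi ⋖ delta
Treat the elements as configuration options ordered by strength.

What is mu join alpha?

alpha

Common upper bounds of {mu, alpha}: alpha, delta, eps, lambda.
The least among these is alpha.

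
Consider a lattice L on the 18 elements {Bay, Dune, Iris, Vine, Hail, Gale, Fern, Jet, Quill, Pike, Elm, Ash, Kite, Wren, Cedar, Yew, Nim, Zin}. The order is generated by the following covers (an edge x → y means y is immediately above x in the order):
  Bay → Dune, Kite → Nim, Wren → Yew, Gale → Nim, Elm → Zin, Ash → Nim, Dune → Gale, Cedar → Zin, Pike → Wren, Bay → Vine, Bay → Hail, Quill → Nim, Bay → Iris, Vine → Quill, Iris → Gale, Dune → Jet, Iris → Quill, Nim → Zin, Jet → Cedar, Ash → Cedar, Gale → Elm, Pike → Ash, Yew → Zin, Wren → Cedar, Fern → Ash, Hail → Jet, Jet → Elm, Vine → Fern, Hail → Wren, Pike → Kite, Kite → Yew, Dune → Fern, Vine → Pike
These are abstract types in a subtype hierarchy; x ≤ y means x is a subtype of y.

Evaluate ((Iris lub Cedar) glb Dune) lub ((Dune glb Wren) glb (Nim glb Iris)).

Dune

Iris ∨ Cedar = Zin
Zin ∧ Dune = Dune
Dune ∧ Wren = Bay
Nim ∧ Iris = Iris
Bay ∧ Iris = Bay
Dune ∨ Bay = Dune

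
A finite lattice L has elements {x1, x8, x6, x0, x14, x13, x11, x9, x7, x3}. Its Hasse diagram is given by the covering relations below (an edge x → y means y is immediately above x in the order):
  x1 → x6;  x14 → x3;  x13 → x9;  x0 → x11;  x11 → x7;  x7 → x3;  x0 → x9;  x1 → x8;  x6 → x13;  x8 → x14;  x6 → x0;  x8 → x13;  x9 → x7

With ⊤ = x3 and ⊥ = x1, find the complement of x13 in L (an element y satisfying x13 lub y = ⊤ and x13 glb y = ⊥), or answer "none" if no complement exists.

none

For every candidate y, either x13 ∨ y ≠ x3 or x13 ∧ y ≠ x1; no complement exists.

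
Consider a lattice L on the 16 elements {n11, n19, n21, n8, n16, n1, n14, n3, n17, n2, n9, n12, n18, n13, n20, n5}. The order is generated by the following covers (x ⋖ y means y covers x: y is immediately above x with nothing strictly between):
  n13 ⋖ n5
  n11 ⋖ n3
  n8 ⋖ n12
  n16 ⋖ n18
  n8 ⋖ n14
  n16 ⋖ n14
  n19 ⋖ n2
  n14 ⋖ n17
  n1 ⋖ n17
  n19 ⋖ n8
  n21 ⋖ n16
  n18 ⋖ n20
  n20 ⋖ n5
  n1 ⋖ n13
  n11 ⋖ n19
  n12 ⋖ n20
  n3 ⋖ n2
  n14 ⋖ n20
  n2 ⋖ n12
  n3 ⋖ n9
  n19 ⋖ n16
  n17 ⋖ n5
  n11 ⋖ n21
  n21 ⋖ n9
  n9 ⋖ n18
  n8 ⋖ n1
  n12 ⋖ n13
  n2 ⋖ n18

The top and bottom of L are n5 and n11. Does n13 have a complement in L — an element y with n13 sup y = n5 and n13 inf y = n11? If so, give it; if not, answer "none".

Need y with n13 ∨ y = n5 and n13 ∧ y = n11.
Checking each element gives: n21.

n21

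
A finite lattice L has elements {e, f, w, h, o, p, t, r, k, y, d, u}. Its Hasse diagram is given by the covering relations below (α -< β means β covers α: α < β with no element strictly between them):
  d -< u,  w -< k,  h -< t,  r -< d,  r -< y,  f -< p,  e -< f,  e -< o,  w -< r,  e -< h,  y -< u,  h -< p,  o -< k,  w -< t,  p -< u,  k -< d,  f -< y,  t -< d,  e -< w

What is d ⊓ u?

d

Common lower bounds of {d, u}: d, e, h, k, o, r, t, w.
The greatest among these is d.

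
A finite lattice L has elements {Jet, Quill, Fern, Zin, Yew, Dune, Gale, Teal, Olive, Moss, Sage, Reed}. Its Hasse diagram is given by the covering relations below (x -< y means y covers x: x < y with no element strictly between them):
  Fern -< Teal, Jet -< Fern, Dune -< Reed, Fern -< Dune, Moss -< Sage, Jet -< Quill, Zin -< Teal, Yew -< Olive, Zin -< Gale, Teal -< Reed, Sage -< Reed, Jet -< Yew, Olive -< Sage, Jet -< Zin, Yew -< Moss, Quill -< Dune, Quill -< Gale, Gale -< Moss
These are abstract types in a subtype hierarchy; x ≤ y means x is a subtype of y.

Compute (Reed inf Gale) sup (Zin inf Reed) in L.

Reed ∧ Gale = Gale
Zin ∧ Reed = Zin
Gale ∨ Zin = Gale

Gale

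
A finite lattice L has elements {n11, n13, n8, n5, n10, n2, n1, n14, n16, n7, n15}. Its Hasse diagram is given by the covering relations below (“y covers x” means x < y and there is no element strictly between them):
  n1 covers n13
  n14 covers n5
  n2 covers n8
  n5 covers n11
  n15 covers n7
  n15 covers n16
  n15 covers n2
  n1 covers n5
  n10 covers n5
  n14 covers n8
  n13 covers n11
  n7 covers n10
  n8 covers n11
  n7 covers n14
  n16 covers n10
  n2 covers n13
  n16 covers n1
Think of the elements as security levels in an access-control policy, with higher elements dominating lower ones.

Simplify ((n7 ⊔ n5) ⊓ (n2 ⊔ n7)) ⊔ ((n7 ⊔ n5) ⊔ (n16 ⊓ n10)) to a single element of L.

n7 ∨ n5 = n7
n2 ∨ n7 = n15
n7 ∧ n15 = n7
n7 ∨ n5 = n7
n16 ∧ n10 = n10
n7 ∨ n10 = n7
n7 ∨ n7 = n7

n7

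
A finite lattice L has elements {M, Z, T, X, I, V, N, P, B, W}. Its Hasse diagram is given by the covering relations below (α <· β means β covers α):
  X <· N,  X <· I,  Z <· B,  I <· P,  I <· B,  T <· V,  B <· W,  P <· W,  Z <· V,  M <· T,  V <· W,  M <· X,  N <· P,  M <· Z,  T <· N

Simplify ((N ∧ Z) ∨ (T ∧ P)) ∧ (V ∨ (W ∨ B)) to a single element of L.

T

N ∧ Z = M
T ∧ P = T
M ∨ T = T
W ∨ B = W
V ∨ W = W
T ∧ W = T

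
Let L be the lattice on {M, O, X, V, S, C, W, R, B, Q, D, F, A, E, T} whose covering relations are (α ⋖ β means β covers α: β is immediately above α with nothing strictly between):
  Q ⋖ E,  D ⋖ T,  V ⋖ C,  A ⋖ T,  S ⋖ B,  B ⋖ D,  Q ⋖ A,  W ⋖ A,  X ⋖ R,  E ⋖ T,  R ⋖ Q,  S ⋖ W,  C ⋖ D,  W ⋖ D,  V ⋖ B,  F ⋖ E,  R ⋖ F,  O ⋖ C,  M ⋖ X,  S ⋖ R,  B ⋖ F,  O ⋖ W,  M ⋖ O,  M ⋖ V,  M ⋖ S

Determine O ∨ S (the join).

Common upper bounds of {O, S}: A, D, T, W.
The least among these is W.

W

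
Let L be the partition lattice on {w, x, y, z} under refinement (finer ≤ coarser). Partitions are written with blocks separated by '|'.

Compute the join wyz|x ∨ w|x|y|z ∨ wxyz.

wxyz

The join of wyz|x, w|x|y|z, wxyz merges any blocks that overlap across the partitions, giving wxyz.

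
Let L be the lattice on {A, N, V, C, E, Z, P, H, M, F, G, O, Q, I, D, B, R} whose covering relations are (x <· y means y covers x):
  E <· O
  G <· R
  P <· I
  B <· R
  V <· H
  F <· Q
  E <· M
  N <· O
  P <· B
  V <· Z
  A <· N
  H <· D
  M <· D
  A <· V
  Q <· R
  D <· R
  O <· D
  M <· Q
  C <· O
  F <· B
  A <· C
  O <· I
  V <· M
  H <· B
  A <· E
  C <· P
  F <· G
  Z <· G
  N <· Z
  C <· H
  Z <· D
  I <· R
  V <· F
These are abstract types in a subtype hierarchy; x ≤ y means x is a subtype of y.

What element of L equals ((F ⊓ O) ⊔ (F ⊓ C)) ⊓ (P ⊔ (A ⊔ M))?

F ∧ O = A
F ∧ C = A
A ∨ A = A
A ∨ M = M
P ∨ M = R
A ∧ R = A

A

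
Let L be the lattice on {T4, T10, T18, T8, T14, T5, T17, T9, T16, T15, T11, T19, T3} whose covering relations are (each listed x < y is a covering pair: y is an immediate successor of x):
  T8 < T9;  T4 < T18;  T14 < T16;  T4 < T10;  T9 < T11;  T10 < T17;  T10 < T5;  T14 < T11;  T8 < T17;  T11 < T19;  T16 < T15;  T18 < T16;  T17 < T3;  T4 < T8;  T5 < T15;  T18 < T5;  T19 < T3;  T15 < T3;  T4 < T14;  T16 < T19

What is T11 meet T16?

T14

Common lower bounds of {T11, T16}: T14, T4.
The greatest among these is T14.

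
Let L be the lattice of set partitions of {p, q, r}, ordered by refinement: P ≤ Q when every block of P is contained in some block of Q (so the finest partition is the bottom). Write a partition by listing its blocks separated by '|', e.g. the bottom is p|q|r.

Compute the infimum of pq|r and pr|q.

p|q|r

The meet (common refinement) of pq|r and pr|q intersects blocks pairwise, giving p|q|r.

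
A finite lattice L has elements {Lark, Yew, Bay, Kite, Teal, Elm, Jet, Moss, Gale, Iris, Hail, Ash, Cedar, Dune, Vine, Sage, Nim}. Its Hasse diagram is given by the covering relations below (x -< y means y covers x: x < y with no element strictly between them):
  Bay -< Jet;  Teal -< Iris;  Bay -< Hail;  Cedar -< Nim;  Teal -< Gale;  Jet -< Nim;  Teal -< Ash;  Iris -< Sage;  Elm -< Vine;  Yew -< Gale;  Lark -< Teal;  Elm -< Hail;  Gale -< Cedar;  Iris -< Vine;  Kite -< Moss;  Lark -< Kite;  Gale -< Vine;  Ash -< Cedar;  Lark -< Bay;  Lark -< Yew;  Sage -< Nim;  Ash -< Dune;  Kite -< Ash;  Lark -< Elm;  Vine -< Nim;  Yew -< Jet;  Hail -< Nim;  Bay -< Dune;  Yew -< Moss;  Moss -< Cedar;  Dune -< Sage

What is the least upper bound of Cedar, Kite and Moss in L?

Cedar

Common upper bounds of {Cedar, Kite, Moss}: Cedar, Nim.
The least among these is Cedar.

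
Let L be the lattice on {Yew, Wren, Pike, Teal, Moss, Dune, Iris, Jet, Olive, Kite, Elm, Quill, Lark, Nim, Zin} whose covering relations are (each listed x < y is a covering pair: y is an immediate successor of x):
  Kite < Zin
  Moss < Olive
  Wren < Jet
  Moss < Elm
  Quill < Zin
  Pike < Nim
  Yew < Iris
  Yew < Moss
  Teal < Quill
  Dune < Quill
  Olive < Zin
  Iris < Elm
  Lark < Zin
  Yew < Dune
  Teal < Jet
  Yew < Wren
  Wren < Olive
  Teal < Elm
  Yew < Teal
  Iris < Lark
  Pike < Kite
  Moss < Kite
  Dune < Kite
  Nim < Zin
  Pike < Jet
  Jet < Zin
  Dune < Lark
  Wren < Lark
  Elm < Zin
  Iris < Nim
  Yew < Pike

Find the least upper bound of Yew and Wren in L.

Common upper bounds of {Yew, Wren}: Jet, Lark, Olive, Wren, Zin.
The least among these is Wren.

Wren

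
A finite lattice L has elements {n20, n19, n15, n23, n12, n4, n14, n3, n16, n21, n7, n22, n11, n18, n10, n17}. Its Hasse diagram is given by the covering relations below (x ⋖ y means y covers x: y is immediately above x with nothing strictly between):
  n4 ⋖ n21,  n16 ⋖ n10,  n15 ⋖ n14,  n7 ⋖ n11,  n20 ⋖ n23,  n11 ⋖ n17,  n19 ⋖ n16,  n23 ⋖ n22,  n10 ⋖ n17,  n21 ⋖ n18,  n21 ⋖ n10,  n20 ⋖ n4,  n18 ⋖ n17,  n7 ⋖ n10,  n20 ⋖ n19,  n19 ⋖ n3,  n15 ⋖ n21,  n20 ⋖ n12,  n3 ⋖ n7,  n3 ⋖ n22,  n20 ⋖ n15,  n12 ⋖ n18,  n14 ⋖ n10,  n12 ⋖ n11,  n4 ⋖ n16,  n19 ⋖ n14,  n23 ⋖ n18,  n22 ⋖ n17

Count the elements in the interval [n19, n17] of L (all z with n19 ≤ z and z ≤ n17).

The interval [n19, n17] = {n10, n11, n14, n16, n17, n19, n22, n3, n7}, which has 9 elements.

9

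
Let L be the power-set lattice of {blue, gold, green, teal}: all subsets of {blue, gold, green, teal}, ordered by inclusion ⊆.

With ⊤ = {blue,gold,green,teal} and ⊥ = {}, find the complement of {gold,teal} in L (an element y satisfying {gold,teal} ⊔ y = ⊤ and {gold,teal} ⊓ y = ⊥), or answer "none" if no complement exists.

{blue,green}

Need y with {gold,teal} ∨ y = {blue,gold,green,teal} and {gold,teal} ∧ y = {}.
Checking each element gives: {blue,green}.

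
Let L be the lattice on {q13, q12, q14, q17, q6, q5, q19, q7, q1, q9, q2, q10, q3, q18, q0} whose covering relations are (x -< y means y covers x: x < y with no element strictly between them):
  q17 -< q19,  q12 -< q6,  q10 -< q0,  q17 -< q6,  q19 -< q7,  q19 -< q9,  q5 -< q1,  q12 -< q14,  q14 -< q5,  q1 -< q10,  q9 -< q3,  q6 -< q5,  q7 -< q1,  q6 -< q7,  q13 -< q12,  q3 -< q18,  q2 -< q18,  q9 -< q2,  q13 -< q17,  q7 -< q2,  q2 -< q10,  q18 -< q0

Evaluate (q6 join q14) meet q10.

q6 ∨ q14 = q5
q5 ∧ q10 = q5

q5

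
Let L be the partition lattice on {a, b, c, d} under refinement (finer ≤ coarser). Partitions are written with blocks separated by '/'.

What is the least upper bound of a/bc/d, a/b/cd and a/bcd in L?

The join of a/bc/d, a/b/cd, a/bcd merges any blocks that overlap across the partitions, giving a/bcd.

a/bcd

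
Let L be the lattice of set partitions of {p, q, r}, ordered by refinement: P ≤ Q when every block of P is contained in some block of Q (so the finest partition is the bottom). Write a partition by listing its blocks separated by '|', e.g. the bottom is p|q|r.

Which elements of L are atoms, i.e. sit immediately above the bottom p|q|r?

pq|r, pr|q, p|qr

The atoms are exactly the elements that cover p|q|r: pq|r, pr|q, p|qr.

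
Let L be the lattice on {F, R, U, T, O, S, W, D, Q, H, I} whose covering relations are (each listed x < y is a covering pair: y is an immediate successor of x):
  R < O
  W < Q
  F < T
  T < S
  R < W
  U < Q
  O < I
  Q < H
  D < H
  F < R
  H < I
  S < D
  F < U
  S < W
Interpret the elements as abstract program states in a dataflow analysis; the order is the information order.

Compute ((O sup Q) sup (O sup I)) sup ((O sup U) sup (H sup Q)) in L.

O ∨ Q = I
O ∨ I = I
I ∨ I = I
O ∨ U = I
H ∨ Q = H
I ∨ H = I
I ∨ I = I

I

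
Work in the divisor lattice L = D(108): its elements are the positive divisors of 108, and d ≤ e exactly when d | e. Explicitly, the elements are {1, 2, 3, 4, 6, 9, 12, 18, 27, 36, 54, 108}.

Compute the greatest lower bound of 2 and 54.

2

In the divisibility order, the meet is the greatest common divisor: gcd(2, 54) = 2.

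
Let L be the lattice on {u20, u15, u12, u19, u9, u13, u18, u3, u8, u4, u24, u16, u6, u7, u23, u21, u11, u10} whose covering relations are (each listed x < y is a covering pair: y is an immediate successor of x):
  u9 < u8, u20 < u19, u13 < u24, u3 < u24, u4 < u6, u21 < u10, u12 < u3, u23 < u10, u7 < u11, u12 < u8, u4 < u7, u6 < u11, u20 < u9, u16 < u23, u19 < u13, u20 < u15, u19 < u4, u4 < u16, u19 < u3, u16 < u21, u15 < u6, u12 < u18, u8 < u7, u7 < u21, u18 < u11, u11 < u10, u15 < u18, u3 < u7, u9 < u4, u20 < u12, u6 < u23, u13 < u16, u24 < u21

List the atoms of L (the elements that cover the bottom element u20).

The atoms are exactly the elements that cover u20: u12, u15, u19, u9.

u12, u15, u19, u9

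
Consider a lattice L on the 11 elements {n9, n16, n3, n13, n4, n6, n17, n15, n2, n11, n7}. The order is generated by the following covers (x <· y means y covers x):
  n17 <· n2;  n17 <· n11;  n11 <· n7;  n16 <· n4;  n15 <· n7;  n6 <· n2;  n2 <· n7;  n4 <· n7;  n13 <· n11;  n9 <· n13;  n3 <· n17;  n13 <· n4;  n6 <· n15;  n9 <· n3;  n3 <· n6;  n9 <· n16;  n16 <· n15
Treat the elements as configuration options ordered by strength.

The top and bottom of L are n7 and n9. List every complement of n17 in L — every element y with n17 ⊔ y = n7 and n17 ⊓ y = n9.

Need y with n17 ∨ y = n7 and n17 ∧ y = n9.
Checking each element gives: n16, n4.

n16, n4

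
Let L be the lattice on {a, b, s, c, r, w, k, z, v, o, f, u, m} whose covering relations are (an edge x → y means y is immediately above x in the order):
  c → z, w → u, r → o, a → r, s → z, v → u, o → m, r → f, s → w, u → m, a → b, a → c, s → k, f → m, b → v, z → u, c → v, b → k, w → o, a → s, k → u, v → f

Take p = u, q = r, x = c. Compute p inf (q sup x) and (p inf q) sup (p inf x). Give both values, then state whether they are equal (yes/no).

v; c; no

q sup x = f, so p inf (q sup x) = u inf f = v.
p inf q = a and p inf x = c, so (p inf q) sup (p inf x) = a sup c = c.
Equal: no.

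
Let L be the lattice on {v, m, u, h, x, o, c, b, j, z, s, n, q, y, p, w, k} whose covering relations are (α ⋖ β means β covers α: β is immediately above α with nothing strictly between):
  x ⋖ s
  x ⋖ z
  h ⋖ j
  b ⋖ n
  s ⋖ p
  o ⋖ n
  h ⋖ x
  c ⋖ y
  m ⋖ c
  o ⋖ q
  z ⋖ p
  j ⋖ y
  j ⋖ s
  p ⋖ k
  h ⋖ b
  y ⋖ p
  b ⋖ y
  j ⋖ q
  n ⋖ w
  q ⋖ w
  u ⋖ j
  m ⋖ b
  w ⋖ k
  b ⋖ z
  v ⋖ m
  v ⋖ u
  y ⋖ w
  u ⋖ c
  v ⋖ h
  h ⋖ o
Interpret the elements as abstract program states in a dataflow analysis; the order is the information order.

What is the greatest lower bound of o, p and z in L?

h

Common lower bounds of {o, p, z}: h, v.
The greatest among these is h.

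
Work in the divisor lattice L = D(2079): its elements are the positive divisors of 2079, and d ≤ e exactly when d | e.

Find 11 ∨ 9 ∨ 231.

693

In the divisibility order, the join is the least common multiple: lcm(11, 9, 231) = 693.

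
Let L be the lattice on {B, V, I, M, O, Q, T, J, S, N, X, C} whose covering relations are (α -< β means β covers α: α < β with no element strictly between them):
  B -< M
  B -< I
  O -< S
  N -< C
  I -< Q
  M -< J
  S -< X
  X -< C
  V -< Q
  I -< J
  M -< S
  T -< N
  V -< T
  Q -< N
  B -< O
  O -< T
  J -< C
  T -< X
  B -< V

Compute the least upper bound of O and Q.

Common upper bounds of {O, Q}: C, N.
The least among these is N.

N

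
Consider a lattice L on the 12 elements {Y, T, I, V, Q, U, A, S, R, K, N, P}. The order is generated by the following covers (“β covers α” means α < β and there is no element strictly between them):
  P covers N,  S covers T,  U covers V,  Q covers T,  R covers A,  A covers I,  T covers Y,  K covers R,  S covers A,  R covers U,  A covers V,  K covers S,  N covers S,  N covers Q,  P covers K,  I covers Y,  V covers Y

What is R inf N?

A

Common lower bounds of {R, N}: A, I, V, Y.
The greatest among these is A.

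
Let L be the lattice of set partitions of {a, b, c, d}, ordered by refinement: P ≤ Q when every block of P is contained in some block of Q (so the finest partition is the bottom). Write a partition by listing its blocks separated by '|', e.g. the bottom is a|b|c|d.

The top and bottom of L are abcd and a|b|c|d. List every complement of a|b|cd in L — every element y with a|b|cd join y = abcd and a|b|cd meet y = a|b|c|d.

abc|d, abd|c, ac|bd, ad|bc

Need y with a|b|cd ∨ y = abcd and a|b|cd ∧ y = a|b|c|d.
Checking each element gives: abc|d, abd|c, ac|bd, ad|bc.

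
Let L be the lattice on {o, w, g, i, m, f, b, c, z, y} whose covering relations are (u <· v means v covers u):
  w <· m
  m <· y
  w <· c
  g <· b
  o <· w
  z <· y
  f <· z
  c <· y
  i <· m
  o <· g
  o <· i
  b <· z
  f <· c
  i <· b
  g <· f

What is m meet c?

Common lower bounds of {m, c}: o, w.
The greatest among these is w.

w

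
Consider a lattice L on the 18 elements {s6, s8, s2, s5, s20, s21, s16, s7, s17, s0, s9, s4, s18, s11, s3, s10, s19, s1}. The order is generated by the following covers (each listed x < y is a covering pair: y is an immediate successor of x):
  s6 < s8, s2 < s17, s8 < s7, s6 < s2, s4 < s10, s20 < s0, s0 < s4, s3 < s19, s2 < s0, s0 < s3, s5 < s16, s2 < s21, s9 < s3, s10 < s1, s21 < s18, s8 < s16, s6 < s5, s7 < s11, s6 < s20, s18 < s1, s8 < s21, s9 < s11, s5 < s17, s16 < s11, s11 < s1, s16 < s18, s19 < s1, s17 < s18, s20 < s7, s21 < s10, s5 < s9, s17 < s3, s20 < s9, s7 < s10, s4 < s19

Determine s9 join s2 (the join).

s3

Common upper bounds of {s9, s2}: s1, s19, s3.
The least among these is s3.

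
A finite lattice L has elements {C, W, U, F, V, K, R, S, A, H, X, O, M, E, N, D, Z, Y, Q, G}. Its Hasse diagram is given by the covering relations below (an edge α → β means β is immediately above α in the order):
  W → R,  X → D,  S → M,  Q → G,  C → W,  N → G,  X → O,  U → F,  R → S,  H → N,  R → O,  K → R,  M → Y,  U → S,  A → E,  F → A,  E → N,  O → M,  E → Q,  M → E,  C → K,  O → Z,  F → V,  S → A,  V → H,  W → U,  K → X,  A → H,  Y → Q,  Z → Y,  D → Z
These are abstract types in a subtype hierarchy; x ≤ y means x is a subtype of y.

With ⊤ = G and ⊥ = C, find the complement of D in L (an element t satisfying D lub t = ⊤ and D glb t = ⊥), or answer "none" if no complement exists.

Need t with D ∨ t = G and D ∧ t = C.
Checking each element gives: V.

V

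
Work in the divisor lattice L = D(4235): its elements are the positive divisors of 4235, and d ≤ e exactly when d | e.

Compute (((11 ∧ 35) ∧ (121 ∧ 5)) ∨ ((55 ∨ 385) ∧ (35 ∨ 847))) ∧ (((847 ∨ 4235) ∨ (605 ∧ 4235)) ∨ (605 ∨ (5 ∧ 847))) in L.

11 ∧ 35 = 1
121 ∧ 5 = 1
1 ∧ 1 = 1
55 ∨ 385 = 385
35 ∨ 847 = 4235
385 ∧ 4235 = 385
1 ∨ 385 = 385
847 ∨ 4235 = 4235
605 ∧ 4235 = 605
4235 ∨ 605 = 4235
5 ∧ 847 = 1
605 ∨ 1 = 605
4235 ∨ 605 = 4235
385 ∧ 4235 = 385

385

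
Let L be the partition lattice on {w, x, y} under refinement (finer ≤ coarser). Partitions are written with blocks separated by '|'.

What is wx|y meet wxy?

wx|y

The meet (common refinement) of wx|y and wxy intersects blocks pairwise, giving wx|y.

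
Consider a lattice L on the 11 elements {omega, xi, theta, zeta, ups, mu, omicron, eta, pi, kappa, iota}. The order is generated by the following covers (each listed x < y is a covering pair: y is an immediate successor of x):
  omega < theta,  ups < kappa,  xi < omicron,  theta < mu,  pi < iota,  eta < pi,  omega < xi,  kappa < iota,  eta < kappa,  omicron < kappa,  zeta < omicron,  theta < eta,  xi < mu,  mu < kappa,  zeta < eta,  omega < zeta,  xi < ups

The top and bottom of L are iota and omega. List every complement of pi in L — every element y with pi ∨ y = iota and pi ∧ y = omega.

Need y with pi ∨ y = iota and pi ∧ y = omega.
Checking each element gives: ups, xi.

ups, xi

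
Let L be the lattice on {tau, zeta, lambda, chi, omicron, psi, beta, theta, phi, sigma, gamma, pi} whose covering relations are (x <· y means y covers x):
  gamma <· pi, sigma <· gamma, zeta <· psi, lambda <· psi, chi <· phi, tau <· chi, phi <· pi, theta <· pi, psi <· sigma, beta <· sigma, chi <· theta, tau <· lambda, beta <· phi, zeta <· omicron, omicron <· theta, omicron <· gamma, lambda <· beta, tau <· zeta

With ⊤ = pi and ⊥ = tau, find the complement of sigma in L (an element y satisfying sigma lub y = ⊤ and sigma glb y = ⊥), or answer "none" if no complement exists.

chi

Need y with sigma ∨ y = pi and sigma ∧ y = tau.
Checking each element gives: chi.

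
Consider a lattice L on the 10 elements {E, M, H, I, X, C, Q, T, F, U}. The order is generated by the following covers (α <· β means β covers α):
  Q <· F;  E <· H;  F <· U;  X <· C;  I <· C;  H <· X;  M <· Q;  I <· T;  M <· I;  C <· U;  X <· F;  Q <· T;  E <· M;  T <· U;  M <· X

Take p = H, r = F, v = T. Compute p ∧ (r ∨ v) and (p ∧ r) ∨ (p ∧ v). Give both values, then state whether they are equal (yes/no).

r ∨ v = U, so p ∧ (r ∨ v) = H ∧ U = H.
p ∧ r = H and p ∧ v = E, so (p ∧ r) ∨ (p ∧ v) = H ∨ E = H.
Equal: yes.

H; H; yes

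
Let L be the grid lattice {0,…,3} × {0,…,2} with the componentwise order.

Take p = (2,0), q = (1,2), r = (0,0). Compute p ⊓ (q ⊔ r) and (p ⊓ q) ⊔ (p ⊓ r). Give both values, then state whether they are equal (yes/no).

q ⊔ r = (1,2), so p ⊓ (q ⊔ r) = (2,0) ⊓ (1,2) = (1,0).
p ⊓ q = (1,0) and p ⊓ r = (0,0), so (p ⊓ q) ⊔ (p ⊓ r) = (1,0) ⊔ (0,0) = (1,0).
Equal: yes.

(1,0); (1,0); yes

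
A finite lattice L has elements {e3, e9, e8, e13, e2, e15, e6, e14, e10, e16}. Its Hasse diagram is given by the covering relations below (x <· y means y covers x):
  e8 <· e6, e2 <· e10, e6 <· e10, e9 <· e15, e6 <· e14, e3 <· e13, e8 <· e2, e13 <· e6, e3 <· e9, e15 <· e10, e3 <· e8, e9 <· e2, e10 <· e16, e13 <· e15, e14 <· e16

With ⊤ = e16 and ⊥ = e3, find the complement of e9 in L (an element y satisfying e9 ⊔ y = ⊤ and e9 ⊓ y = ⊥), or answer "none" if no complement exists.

Need y with e9 ∨ y = e16 and e9 ∧ y = e3.
Checking each element gives: e14.

e14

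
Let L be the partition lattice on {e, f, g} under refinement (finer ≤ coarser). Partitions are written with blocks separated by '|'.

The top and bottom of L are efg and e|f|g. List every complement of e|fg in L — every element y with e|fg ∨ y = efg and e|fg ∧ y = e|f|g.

ef|g, eg|f

Need y with e|fg ∨ y = efg and e|fg ∧ y = e|f|g.
Checking each element gives: ef|g, eg|f.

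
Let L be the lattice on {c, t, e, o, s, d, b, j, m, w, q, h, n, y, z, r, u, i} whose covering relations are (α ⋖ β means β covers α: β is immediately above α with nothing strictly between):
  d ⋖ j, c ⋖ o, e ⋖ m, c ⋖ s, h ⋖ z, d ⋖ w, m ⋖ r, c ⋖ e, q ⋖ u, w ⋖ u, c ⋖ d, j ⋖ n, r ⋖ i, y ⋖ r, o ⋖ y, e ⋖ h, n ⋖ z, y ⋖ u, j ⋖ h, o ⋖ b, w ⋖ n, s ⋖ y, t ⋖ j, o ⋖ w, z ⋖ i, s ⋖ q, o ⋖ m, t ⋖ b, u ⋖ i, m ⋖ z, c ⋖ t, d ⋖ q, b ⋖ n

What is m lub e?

m

Common upper bounds of {m, e}: i, m, r, z.
The least among these is m.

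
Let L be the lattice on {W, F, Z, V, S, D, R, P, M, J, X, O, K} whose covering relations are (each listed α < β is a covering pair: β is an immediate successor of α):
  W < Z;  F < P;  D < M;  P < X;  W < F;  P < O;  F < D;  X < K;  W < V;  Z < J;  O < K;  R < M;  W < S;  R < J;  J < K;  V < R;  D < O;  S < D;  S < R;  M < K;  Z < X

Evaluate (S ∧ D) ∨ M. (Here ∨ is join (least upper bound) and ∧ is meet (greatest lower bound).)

M

S ∧ D = S
S ∨ M = M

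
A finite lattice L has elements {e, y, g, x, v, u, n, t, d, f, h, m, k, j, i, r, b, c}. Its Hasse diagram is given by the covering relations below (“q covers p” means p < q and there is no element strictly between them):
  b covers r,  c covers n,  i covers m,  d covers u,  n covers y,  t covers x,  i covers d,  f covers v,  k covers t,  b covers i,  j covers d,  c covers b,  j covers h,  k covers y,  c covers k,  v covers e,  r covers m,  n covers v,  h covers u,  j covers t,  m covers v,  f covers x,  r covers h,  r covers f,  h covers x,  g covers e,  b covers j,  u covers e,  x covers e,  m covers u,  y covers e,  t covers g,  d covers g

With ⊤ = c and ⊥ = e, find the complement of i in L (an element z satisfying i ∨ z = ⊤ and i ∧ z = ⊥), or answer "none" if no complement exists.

Need z with i ∨ z = c and i ∧ z = e.
Checking each element gives: y.

y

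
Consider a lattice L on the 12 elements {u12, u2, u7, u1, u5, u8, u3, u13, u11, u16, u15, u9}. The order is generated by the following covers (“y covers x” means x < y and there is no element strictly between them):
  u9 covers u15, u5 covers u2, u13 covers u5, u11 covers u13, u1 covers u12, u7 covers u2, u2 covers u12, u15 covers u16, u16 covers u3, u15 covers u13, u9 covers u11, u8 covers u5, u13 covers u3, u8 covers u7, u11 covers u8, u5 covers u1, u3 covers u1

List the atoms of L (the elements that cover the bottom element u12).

u1, u2

The atoms are exactly the elements that cover u12: u1, u2.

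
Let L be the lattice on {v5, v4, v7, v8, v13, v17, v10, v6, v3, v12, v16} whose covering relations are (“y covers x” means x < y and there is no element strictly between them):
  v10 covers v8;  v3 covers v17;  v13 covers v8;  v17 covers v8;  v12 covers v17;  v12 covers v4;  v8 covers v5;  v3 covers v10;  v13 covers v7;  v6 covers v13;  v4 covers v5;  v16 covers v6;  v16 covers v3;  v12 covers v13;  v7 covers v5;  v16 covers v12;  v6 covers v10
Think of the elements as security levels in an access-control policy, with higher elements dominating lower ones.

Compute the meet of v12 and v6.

v13

Common lower bounds of {v12, v6}: v13, v5, v7, v8.
The greatest among these is v13.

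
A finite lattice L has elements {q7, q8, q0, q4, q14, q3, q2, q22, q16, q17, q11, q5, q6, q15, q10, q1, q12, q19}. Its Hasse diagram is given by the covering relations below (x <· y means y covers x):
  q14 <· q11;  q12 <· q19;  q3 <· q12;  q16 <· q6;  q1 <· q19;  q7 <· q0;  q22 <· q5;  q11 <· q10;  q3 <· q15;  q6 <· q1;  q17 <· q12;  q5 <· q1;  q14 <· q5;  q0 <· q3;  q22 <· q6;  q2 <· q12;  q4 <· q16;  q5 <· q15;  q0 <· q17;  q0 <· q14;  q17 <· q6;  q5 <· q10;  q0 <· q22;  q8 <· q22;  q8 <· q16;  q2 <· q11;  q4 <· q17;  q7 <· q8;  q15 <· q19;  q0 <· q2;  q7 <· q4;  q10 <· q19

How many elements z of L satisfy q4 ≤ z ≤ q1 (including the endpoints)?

The interval [q4, q1] = {q1, q16, q17, q4, q6}, which has 5 elements.

5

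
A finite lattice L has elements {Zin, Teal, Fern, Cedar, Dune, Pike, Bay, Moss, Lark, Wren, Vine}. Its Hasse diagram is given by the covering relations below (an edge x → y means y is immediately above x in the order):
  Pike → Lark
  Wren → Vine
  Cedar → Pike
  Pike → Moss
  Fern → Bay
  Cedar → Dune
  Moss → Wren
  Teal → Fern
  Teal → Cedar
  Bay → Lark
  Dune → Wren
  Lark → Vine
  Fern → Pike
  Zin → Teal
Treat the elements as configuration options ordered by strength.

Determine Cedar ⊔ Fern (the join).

Pike

Common upper bounds of {Cedar, Fern}: Lark, Moss, Pike, Vine, Wren.
The least among these is Pike.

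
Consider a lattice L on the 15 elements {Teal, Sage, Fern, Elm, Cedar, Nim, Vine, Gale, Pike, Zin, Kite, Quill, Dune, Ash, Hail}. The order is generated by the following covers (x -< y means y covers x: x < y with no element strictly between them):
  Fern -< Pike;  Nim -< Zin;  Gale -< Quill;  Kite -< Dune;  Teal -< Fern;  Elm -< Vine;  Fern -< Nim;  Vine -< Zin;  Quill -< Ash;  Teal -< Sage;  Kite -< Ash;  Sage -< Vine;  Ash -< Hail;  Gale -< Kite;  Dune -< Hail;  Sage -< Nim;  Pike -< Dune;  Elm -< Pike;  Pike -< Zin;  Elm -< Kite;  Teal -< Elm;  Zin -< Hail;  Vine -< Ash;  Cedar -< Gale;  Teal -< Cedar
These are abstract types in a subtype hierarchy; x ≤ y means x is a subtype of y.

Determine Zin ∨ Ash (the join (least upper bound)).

Common upper bounds of {Zin, Ash}: Hail.
The least among these is Hail.

Hail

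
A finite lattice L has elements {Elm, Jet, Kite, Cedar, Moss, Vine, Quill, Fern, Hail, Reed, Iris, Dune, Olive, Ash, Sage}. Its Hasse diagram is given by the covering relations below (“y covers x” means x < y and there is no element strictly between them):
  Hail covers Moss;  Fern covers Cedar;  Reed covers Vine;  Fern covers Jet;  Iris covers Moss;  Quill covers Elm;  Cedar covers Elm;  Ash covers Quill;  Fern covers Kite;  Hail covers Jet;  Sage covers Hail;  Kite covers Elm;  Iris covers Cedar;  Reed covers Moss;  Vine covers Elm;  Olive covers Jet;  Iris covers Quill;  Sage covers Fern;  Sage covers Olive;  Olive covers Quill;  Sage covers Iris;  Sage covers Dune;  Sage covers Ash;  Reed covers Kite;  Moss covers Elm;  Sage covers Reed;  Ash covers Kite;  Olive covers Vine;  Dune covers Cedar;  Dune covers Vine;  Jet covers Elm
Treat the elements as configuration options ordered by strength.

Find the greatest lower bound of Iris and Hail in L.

Common lower bounds of {Iris, Hail}: Elm, Moss.
The greatest among these is Moss.

Moss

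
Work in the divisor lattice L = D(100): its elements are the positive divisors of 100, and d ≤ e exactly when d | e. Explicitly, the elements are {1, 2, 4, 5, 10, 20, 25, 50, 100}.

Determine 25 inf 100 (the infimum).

25

In the divisibility order, the meet is the greatest common divisor: gcd(25, 100) = 25.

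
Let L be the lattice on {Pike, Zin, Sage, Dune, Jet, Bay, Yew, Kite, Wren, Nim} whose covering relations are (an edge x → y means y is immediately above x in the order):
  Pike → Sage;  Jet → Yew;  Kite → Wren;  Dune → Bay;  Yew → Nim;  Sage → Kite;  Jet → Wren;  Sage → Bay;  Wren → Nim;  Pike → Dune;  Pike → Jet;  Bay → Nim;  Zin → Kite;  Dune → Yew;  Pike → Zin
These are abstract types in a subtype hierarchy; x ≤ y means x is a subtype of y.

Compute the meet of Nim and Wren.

Common lower bounds of {Nim, Wren}: Jet, Kite, Pike, Sage, Wren, Zin.
The greatest among these is Wren.

Wren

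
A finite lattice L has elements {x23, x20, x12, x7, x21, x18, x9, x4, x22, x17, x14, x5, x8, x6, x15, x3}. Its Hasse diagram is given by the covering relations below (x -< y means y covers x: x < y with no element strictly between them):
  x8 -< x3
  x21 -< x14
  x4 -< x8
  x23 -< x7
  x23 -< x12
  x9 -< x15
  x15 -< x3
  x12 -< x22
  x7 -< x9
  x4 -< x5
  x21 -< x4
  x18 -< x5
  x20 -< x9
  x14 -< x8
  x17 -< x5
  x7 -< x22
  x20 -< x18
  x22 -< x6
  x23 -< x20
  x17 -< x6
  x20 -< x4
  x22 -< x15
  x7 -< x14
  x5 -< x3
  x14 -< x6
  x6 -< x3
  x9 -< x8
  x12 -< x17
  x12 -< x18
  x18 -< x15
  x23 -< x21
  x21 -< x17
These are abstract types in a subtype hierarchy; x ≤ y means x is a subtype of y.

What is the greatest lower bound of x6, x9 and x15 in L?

x7

Common lower bounds of {x6, x9, x15}: x23, x7.
The greatest among these is x7.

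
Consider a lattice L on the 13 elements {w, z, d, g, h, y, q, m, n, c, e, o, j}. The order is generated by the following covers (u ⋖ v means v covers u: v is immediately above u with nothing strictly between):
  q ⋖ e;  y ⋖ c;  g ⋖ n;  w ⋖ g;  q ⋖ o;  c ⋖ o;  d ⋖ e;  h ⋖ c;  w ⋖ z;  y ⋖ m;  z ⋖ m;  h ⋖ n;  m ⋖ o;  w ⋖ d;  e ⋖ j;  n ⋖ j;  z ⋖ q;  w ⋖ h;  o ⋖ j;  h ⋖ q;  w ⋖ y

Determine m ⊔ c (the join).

o

Common upper bounds of {m, c}: j, o.
The least among these is o.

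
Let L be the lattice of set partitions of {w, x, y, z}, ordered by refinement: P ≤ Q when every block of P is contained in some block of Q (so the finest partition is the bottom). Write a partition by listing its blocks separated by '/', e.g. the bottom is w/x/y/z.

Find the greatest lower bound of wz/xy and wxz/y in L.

The meet (common refinement) of wz/xy and wxz/y intersects blocks pairwise, giving wz/x/y.

wz/x/y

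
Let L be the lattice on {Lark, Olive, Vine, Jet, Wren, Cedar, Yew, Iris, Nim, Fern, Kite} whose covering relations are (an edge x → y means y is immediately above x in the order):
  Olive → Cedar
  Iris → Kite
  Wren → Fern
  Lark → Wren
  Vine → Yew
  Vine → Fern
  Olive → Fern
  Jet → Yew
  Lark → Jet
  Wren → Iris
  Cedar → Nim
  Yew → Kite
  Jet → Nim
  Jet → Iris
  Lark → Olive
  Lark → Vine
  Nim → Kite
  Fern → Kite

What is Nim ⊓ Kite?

Nim

Common lower bounds of {Nim, Kite}: Cedar, Jet, Lark, Nim, Olive.
The greatest among these is Nim.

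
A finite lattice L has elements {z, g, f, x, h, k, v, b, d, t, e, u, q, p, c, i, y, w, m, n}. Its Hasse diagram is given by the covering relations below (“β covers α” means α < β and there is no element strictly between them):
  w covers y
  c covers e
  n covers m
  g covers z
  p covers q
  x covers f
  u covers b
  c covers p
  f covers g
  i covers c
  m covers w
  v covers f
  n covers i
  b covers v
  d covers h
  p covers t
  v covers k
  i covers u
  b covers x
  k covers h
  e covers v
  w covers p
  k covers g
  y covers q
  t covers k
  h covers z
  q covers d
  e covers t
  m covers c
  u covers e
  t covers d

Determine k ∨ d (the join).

t

Common upper bounds of {k, d}: c, e, i, m, n, p, t, u, w.
The least among these is t.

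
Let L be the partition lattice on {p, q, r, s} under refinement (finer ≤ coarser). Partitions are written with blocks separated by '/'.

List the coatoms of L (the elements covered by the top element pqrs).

p/qrs, pq/rs, pqr/s, pqs/r, pr/qs, prs/q, ps/qr

The coatoms are exactly the elements covered by pqrs: p/qrs, pq/rs, pqr/s, pqs/r, pr/qs, prs/q, ps/qr.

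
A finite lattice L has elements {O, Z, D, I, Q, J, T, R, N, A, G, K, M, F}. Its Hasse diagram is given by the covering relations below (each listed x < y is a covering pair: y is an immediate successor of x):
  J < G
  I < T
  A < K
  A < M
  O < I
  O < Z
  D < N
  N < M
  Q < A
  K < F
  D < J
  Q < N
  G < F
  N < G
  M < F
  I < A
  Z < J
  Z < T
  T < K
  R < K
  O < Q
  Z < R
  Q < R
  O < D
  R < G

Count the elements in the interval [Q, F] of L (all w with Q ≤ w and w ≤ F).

The interval [Q, F] = {A, F, G, K, M, N, Q, R}, which has 8 elements.

8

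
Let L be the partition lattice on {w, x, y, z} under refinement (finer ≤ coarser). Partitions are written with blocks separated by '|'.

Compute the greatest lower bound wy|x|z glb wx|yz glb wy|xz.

The meet (common refinement) of wy|x|z, wx|yz, wy|xz intersects blocks pairwise, giving w|x|y|z.

w|x|y|z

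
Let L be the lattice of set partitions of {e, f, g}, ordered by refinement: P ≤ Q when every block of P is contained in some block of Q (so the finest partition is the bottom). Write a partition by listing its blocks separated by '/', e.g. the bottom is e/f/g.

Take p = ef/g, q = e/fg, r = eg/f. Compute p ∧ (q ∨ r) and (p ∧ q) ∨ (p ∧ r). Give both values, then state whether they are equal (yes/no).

q ∨ r = efg, so p ∧ (q ∨ r) = ef/g ∧ efg = ef/g.
p ∧ q = e/f/g and p ∧ r = e/f/g, so (p ∧ q) ∨ (p ∧ r) = e/f/g ∨ e/f/g = e/f/g.
Equal: no.

ef/g; e/f/g; no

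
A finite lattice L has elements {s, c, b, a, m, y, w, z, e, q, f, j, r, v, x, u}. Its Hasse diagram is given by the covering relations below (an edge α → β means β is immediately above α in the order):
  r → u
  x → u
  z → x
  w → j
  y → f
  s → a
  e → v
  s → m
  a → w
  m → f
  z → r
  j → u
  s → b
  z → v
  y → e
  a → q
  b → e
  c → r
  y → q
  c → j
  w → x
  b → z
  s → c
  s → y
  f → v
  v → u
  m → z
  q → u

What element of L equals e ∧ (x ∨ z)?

b

x ∨ z = x
e ∧ x = b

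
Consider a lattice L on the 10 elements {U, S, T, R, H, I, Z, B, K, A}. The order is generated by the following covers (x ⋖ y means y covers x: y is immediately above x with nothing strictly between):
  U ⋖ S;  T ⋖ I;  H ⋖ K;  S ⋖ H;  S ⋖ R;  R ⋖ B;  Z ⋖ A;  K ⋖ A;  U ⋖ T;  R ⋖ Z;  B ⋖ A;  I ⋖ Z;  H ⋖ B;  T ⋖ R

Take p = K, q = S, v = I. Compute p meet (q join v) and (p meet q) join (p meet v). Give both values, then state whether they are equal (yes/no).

S; S; yes

q join v = Z, so p meet (q join v) = K meet Z = S.
p meet q = S and p meet v = U, so (p meet q) join (p meet v) = S join U = S.
Equal: yes.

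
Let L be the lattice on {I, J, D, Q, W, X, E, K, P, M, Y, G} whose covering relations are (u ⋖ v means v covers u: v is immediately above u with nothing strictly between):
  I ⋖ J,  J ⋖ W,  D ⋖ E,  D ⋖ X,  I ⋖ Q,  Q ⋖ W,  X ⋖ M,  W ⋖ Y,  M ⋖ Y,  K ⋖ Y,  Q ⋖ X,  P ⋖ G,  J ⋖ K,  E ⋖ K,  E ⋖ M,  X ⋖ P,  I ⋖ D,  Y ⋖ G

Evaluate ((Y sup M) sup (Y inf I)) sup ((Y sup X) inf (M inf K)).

Y

Y ∨ M = Y
Y ∧ I = I
Y ∨ I = Y
Y ∨ X = Y
M ∧ K = E
Y ∧ E = E
Y ∨ E = Y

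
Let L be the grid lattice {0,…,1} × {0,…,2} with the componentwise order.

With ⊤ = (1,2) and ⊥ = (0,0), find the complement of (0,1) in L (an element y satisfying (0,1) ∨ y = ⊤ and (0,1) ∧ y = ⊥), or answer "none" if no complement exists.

none

For every candidate y, either (0,1) ∨ y ≠ (1,2) or (0,1) ∧ y ≠ (0,0); no complement exists.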